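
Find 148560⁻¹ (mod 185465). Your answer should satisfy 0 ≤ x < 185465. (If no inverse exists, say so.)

Compute gcd(148560, 185465):
185465 = 1*148560 + 36905
148560 = 4*36905 + 940
36905 = 39*940 + 245
940 = 3*245 + 205
245 = 1*205 + 40
205 = 5*40 + 5
40 = 8*5 + 0
The gcd is 5, not 1, hence no inverse exists.

no inverse exists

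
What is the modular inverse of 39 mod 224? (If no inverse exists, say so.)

23

gcd(224, 39) by repeated division:
224 = 5×39 + 29
39 = 1×29 + 10
29 = 2×10 + 9
10 = 1×9 + 1
9 = 9×1 + 0
Since gcd(39, 224) = 1, back-substitute to write 1 as a combination:
1 = 10 − 9
1 = −29 + 3·10
1 = 3·39 − 4·29
1 = −4·224 + 23·39
So 39·23 ≡ 1 (mod 224).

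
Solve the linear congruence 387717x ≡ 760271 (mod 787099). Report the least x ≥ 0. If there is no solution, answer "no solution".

First find gcd(387717, 787099):
787099 = 2×387717 + 11665
387717 = 33×11665 + 2772
11665 = 4×2772 + 577
2772 = 4×577 + 464
577 = 1×464 + 113
464 = 4×113 + 12
113 = 9×12 + 5
12 = 2×5 + 2
5 = 2×2 + 1
2 = 2×1 + 0
gcd = 1, so a unique solution mod 787099 exists.
Back-substitute for the Bézout coefficients:
1 = 5 − 2·2
1 = −2·12 + 5·5
1 = 5·113 − 47·12
1 = −47·464 + 193·113
1 = 193·577 − 240·464
1 = −240·2772 + 1153·577
1 = 1153·11665 − 4852·2772
1 = −4852·387717 + 161269·11665
1 = 161269·787099 − 327390·387717
So 387717·(-327390) ≡ 1 (mod 787099), giving 387717⁻¹ ≡ 459709.
x ≡ 387717⁻¹·760271 ≡ 459709·760271 ≡ 768278 (mod 787099).

768278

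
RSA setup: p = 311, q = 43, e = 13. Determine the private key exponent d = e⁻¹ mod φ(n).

φ(n) = (p−1)(q−1) = 310·42 = 13020.
Need d with 13·d ≡ 1 (mod 13020). Apply the extended Euclidean algorithm:
13020 = 1001*13 + 7
13 = 1*7 + 6
7 = 1*6 + 1
6 = 6*1 + 0
Back-substitute:
1 = 7 − 6
1 = −13 + 2·7
1 = 2·13020 − 2003·13
So 13·(-2003) ≡ 1 (mod 13020), hence d ≡ -2003 ≡ 11017 (mod 13020).

11017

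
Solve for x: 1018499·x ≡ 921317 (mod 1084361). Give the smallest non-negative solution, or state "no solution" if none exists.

535515

First find gcd(1018499, 1084361):
1084361 = 1·1018499 + 65862
1018499 = 15·65862 + 30569
65862 = 2·30569 + 4724
30569 = 6·4724 + 2225
4724 = 2·2225 + 274
2225 = 8·274 + 33
274 = 8·33 + 10
33 = 3·10 + 3
10 = 3·3 + 1
3 = 3·1 + 0
gcd = 1, so a unique solution mod 1084361 exists.
Back-substitute for the Bézout coefficients:
1 = 10 − 3·3
1 = −3·33 + 10·10
1 = 10·274 − 83·33
1 = −83·2225 + 674·274
1 = 674·4724 − 1431·2225
1 = −1431·30569 + 9260·4724
1 = 9260·65862 − 19951·30569
1 = −19951·1018499 + 308525·65862
1 = 308525·1084361 − 328476·1018499
So 1018499·(-328476) ≡ 1 (mod 1084361), giving 1018499⁻¹ ≡ 755885.
x ≡ 1018499⁻¹·921317 ≡ 755885·921317 ≡ 535515 (mod 1084361).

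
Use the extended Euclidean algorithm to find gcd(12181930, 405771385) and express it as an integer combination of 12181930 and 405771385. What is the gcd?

Apply Euclid's algorithm to 405771385 and 12181930:
405771385 = 33×12181930 + 3767695
12181930 = 3×3767695 + 878845
3767695 = 4×878845 + 252315
878845 = 3×252315 + 121900
252315 = 2×121900 + 8515
121900 = 14×8515 + 2690
8515 = 3×2690 + 445
2690 = 6×445 + 20
445 = 22×20 + 5
20 = 4×5 + 0
gcd(12181930, 405771385) = 5.
Working backward:
5 = 445 − 22·20
5 = −22·2690 + 133·445
5 = 133·8515 − 421·2690
5 = −421·121900 + 6027·8515
5 = 6027·252315 − 12475·121900
5 = −12475·878845 + 43452·252315
5 = 43452·3767695 − 186283·878845
5 = −186283·12181930 + 602301·3767695
5 = 602301·405771385 − 20062216·12181930
So 5 = (602301)·405771385 + (-20062216)·12181930.

5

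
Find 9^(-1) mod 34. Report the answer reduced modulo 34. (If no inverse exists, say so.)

19

Apply the Euclidean algorithm to 34 and 9:
34 = 3*9 + 7
9 = 1*7 + 2
7 = 3*2 + 1
2 = 2*1 + 0
The gcd is 1. Working backward:
1 = 7 − 3·2
1 = −3·9 + 4·7
1 = 4·34 − 15·9
So 9·(-15) ≡ 1 (mod 34), and -15 ≡ 19 (mod 34).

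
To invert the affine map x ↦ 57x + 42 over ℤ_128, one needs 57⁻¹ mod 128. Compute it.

Apply the Euclidean algorithm to 128 and 57:
128 = 2×57 + 14
57 = 4×14 + 1
14 = 14×1 + 0
The gcd is 1. Working backward:
1 = 57 − 4·14
1 = −4·128 + 9·57
So 57·9 ≡ 1 (mod 128).

9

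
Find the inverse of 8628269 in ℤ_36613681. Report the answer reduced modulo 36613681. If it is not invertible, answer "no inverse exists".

Euclidean algorithm on 36613681, 8628269:
36613681 = 4×8628269 + 2100605
8628269 = 4×2100605 + 225849
2100605 = 9×225849 + 67964
225849 = 3×67964 + 21957
67964 = 3×21957 + 2093
21957 = 10×2093 + 1027
2093 = 2×1027 + 39
1027 = 26×39 + 13
39 = 3×13 + 0
The gcd is 13, not 1, hence no inverse exists.

no inverse exists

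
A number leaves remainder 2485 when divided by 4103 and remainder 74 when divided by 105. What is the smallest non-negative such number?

219944

Write x = 2485 + 4103·k. Then 4103·k ≡ 74 − 2485 ≡ 4 (mod 105).
Need 4103⁻¹ mod 105. Extended Euclid on (105, 8):
105 = 13×8 + 1
8 = 8×1 + 0
Back-substitute:
1 = 105 − 13·8
4103⁻¹ ≡ 92 (mod 105), so k ≡ 92·4 ≡ 53 (mod 105).
x = 2485 + 4103·53 = 219944.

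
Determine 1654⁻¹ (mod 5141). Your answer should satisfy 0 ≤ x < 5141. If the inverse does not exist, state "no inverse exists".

718

Run Euclid on (5141, 1654):
5141 = 3×1654 + 179
1654 = 9×179 + 43
179 = 4×43 + 7
43 = 6×7 + 1
7 = 7×1 + 0
The gcd is 1. Working backward:
1 = 43 − 6·7
1 = −6·179 + 25·43
1 = 25·1654 − 231·179
1 = −231·5141 + 718·1654
So 1654·718 ≡ 1 (mod 5141).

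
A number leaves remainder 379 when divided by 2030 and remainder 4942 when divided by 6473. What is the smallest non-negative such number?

Write x = 379 + 2030·k. Then 2030·k ≡ 4942 − 379 ≡ 4563 (mod 6473).
Need 2030⁻¹ mod 6473. Extended Euclid on (6473, 2030):
6473 = 3×2030 + 383
2030 = 5×383 + 115
383 = 3×115 + 38
115 = 3×38 + 1
38 = 38×1 + 0
Back-substitute:
1 = 115 − 3·38
1 = −3·383 + 10·115
1 = 10·2030 − 53·383
1 = −53·6473 + 169·2030
2030⁻¹ ≡ 169 (mod 6473), so k ≡ 169·4563 ≡ 860 (mod 6473).
x = 379 + 2030·860 = 1746179.

1746179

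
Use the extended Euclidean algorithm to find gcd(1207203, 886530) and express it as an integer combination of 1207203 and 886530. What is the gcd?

Euclidean algorithm:
1207203 = 1×886530 + 320673
886530 = 2×320673 + 245184
320673 = 1×245184 + 75489
245184 = 3×75489 + 18717
75489 = 4×18717 + 621
18717 = 30×621 + 87
621 = 7×87 + 12
87 = 7×12 + 3
12 = 4×3 + 0
gcd(1207203, 886530) = 3.
Working backward:
3 = 87 − 7·12
3 = −7·621 + 50·87
3 = 50·18717 − 1507·621
3 = −1507·75489 + 6078·18717
3 = 6078·245184 − 19741·75489
3 = −19741·320673 + 25819·245184
3 = 25819·886530 − 71379·320673
3 = −71379·1207203 + 97198·886530
So 3 = (-71379)·1207203 + (97198)·886530.

3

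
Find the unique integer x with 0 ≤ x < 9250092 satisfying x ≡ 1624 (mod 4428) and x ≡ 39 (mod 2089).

528556

Write x = 1624 + 4428·k. Then 4428·k ≡ 39 − 1624 ≡ 504 (mod 2089).
Need 4428⁻¹ mod 2089. Extended Euclid on (2089, 250):
2089 = 8*250 + 89
250 = 2*89 + 72
89 = 1*72 + 17
72 = 4*17 + 4
17 = 4*4 + 1
4 = 4*1 + 0
Back-substitute:
1 = 17 − 4·4
1 = −4·72 + 17·17
1 = 17·89 − 21·72
1 = −21·250 + 59·89
1 = 59·2089 − 493·250
4428⁻¹ ≡ 1596 (mod 2089), so k ≡ 1596·504 ≡ 119 (mod 2089).
x = 1624 + 4428·119 = 528556.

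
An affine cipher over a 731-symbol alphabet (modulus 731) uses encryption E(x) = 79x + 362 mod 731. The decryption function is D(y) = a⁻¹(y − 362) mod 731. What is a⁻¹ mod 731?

694

gcd(731, 79) by repeated division:
731 = 9*79 + 20
79 = 3*20 + 19
20 = 1*19 + 1
19 = 19*1 + 0
The gcd is 1. Working backward:
1 = 20 − 19
1 = −79 + 4·20
1 = 4·731 − 37·79
So 79·(-37) ≡ 1 (mod 731), and -37 ≡ 694 (mod 731).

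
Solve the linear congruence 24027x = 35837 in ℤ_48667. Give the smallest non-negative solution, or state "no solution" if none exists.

36165

First find gcd(24027, 48667):
48667 = 2*24027 + 613
24027 = 39*613 + 120
613 = 5*120 + 13
120 = 9*13 + 3
13 = 4*3 + 1
3 = 3*1 + 0
gcd = 1, so a unique solution mod 48667 exists.
Back-substitute for the Bézout coefficients:
1 = 13 − 4·3
1 = −4·120 + 37·13
1 = 37·613 − 189·120
1 = −189·24027 + 7408·613
1 = 7408·48667 − 15005·24027
So 24027·(-15005) ≡ 1 (mod 48667), giving 24027⁻¹ ≡ 33662.
x ≡ 24027⁻¹·35837 ≡ 33662·35837 ≡ 36165 (mod 48667).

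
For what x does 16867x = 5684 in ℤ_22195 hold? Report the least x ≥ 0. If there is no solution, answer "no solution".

First find gcd(16867, 22195):
22195 = 1·16867 + 5328
16867 = 3·5328 + 883
5328 = 6·883 + 30
883 = 29·30 + 13
30 = 2·13 + 4
13 = 3·4 + 1
4 = 4·1 + 0
gcd = 1, so a unique solution mod 22195 exists.
Back-substitute for the Bézout coefficients:
1 = 13 − 3·4
1 = −3·30 + 7·13
1 = 7·883 − 206·30
1 = −206·5328 + 1243·883
1 = 1243·16867 − 3935·5328
1 = −3935·22195 + 5178·16867
So 16867·(5178) ≡ 1 (mod 22195), giving 16867⁻¹ ≡ 5178.
x ≡ 16867⁻¹·5684 ≡ 5178·5684 ≡ 1182 (mod 22195).

1182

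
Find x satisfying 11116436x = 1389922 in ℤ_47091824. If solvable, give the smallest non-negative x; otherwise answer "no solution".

gcd(11116436, 47091824):
47091824 = 4×11116436 + 2626080
11116436 = 4×2626080 + 612116
2626080 = 4×612116 + 177616
612116 = 3×177616 + 79268
177616 = 2×79268 + 19080
79268 = 4×19080 + 2948
19080 = 6×2948 + 1392
2948 = 2×1392 + 164
1392 = 8×164 + 80
164 = 2×80 + 4
80 = 20×4 + 0
gcd = 4, but 4 ∤ 1389922, so the congruence has no solution.

no solution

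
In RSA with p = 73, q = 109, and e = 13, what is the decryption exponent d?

3589

φ(n) = (p−1)(q−1) = 72·108 = 7776.
Need d with 13·d ≡ 1 (mod 7776). Apply the extended Euclidean algorithm:
7776 = 598·13 + 2
13 = 6·2 + 1
2 = 2·1 + 0
Back-substitute:
1 = 13 − 6·2
1 = −6·7776 + 3589·13
So 13·3589 ≡ 1 (mod 7776), hence d = 3589.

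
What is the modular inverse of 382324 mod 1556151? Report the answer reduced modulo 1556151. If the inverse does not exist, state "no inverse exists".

Apply the Euclidean algorithm to 1556151 and 382324:
1556151 = 4×382324 + 26855
382324 = 14×26855 + 6354
26855 = 4×6354 + 1439
6354 = 4×1439 + 598
1439 = 2×598 + 243
598 = 2×243 + 112
243 = 2×112 + 19
112 = 5×19 + 17
19 = 1×17 + 2
17 = 8×2 + 1
2 = 2×1 + 0
Since gcd(382324, 1556151) = 1, back-substitute to write 1 as a combination:
1 = 17 − 8·2
1 = −8·19 + 9·17
1 = 9·112 − 53·19
1 = −53·243 + 115·112
1 = 115·598 − 283·243
1 = −283·1439 + 681·598
1 = 681·6354 − 3007·1439
1 = −3007·26855 + 12709·6354
1 = 12709·382324 − 180933·26855
1 = −180933·1556151 + 736441·382324
So 382324·736441 ≡ 1 (mod 1556151).

736441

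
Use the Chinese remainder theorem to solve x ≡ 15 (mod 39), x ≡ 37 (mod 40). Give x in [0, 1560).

717

Write x = 15 + 39·k. Then 39·k ≡ 37 − 15 ≡ 22 (mod 40).
Need 39⁻¹ mod 40. Extended Euclid on (40, 39):
40 = 1·39 + 1
39 = 39·1 + 0
Back-substitute:
1 = 40 − 39
39⁻¹ ≡ 39 (mod 40), so k ≡ 39·22 ≡ 18 (mod 40).
x = 15 + 39·18 = 717.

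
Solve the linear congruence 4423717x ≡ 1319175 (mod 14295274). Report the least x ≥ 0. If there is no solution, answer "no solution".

7994659

First find gcd(4423717, 14295274):
14295274 = 3·4423717 + 1024123
4423717 = 4·1024123 + 327225
1024123 = 3·327225 + 42448
327225 = 7·42448 + 30089
42448 = 1·30089 + 12359
30089 = 2·12359 + 5371
12359 = 2·5371 + 1617
5371 = 3·1617 + 520
1617 = 3·520 + 57
520 = 9·57 + 7
57 = 8·7 + 1
7 = 7·1 + 0
gcd = 1, so a unique solution mod 14295274 exists.
Back-substitute for the Bézout coefficients:
1 = 57 − 8·7
1 = −8·520 + 73·57
1 = 73·1617 − 227·520
1 = −227·5371 + 754·1617
1 = 754·12359 − 1735·5371
1 = −1735·30089 + 4224·12359
1 = 4224·42448 − 5959·30089
1 = −5959·327225 + 45937·42448
1 = 45937·1024123 − 143770·327225
1 = −143770·4423717 + 621017·1024123
1 = 621017·14295274 − 2006821·4423717
So 4423717·(-2006821) ≡ 1 (mod 14295274), giving 4423717⁻¹ ≡ 12288453.
x ≡ 4423717⁻¹·1319175 ≡ 12288453·1319175 ≡ 7994659 (mod 14295274).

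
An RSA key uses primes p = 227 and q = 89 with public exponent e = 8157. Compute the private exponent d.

5381

φ(n) = (p−1)(q−1) = 226·88 = 19888.
Need d with 8157·d ≡ 1 (mod 19888). Apply the extended Euclidean algorithm:
19888 = 2·8157 + 3574
8157 = 2·3574 + 1009
3574 = 3·1009 + 547
1009 = 1·547 + 462
547 = 1·462 + 85
462 = 5·85 + 37
85 = 2·37 + 11
37 = 3·11 + 4
11 = 2·4 + 3
4 = 1·3 + 1
3 = 3·1 + 0
Back-substitute:
1 = 4 − 3
1 = −11 + 3·4
1 = 3·37 − 10·11
1 = −10·85 + 23·37
1 = 23·462 − 125·85
1 = −125·547 + 148·462
1 = 148·1009 − 273·547
1 = −273·3574 + 967·1009
1 = 967·8157 − 2207·3574
1 = −2207·19888 + 5381·8157
So 8157·5381 ≡ 1 (mod 19888), hence d = 5381.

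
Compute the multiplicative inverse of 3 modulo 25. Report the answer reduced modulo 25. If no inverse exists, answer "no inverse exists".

17

Extended Euclidean algorithm:
25 = 8×3 + 1
3 = 3×1 + 0
gcd = 1, so the inverse exists. Back-substitute:
1 = 25 − 8·3
Hence 3⁻¹ ≡ -8 ≡ 17 (mod 25).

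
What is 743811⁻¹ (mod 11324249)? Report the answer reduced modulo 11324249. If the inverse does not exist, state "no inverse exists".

gcd(11324249, 743811) by repeated division:
11324249 = 15*743811 + 167084
743811 = 4*167084 + 75475
167084 = 2*75475 + 16134
75475 = 4*16134 + 10939
16134 = 1*10939 + 5195
10939 = 2*5195 + 549
5195 = 9*549 + 254
549 = 2*254 + 41
254 = 6*41 + 8
41 = 5*8 + 1
8 = 8*1 + 0
Since gcd(743811, 11324249) = 1, back-substitute to write 1 as a combination:
1 = 41 − 5·8
1 = −5·254 + 31·41
1 = 31·549 − 67·254
1 = −67·5195 + 634·549
1 = 634·10939 − 1335·5195
1 = −1335·16134 + 1969·10939
1 = 1969·75475 − 9211·16134
1 = −9211·167084 + 20391·75475
1 = 20391·743811 − 90775·167084
1 = −90775·11324249 + 1382016·743811
So 743811·1382016 ≡ 1 (mod 11324249).

1382016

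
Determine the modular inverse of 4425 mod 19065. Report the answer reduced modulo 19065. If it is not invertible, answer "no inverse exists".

Euclidean algorithm on 19065, 4425:
19065 = 4×4425 + 1365
4425 = 3×1365 + 330
1365 = 4×330 + 45
330 = 7×45 + 15
45 = 3×15 + 0
gcd(4425, 19065) = 15 ≠ 1, so 4425 has no multiplicative inverse modulo 19065.

no inverse exists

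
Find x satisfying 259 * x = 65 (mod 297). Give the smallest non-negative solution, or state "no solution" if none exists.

53

First find gcd(259, 297):
297 = 1*259 + 38
259 = 6*38 + 31
38 = 1*31 + 7
31 = 4*7 + 3
7 = 2*3 + 1
3 = 3*1 + 0
gcd = 1, so a unique solution mod 297 exists.
Back-substitute for the Bézout coefficients:
1 = 7 − 2·3
1 = −2·31 + 9·7
1 = 9·38 − 11·31
1 = −11·259 + 75·38
1 = 75·297 − 86·259
So 259·(-86) ≡ 1 (mod 297), giving 259⁻¹ ≡ 211.
x ≡ 259⁻¹·65 ≡ 211·65 ≡ 53 (mod 297).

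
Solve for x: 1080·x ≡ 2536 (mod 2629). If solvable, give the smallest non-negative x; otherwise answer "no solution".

1015

First find gcd(1080, 2629):
2629 = 2·1080 + 469
1080 = 2·469 + 142
469 = 3·142 + 43
142 = 3·43 + 13
43 = 3·13 + 4
13 = 3·4 + 1
4 = 4·1 + 0
gcd = 1, so a unique solution mod 2629 exists.
Back-substitute for the Bézout coefficients:
1 = 13 − 3·4
1 = −3·43 + 10·13
1 = 10·142 − 33·43
1 = −33·469 + 109·142
1 = 109·1080 − 251·469
1 = −251·2629 + 611·1080
So 1080·(611) ≡ 1 (mod 2629), giving 1080⁻¹ ≡ 611.
x ≡ 1080⁻¹·2536 ≡ 611·2536 ≡ 1015 (mod 2629).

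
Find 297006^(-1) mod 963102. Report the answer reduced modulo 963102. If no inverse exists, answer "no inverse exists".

no inverse exists

Compute gcd(297006, 963102):
963102 = 3×297006 + 72084
297006 = 4×72084 + 8670
72084 = 8×8670 + 2724
8670 = 3×2724 + 498
2724 = 5×498 + 234
498 = 2×234 + 30
234 = 7×30 + 24
30 = 1×24 + 6
24 = 4×6 + 0
The gcd is 6, not 1, hence no inverse exists.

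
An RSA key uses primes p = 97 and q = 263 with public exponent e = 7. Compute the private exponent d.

21559

φ(n) = (p−1)(q−1) = 96·262 = 25152.
Need d with 7·d ≡ 1 (mod 25152). Apply the extended Euclidean algorithm:
25152 = 3593*7 + 1
7 = 7*1 + 0
Back-substitute:
1 = 25152 − 3593·7
So 7·(-3593) ≡ 1 (mod 25152), hence d ≡ -3593 ≡ 21559 (mod 25152).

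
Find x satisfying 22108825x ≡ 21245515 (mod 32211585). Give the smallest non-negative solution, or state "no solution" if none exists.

First find gcd(22108825, 32211585):
32211585 = 1×22108825 + 10102760
22108825 = 2×10102760 + 1903305
10102760 = 5×1903305 + 586235
1903305 = 3×586235 + 144600
586235 = 4×144600 + 7835
144600 = 18×7835 + 3570
7835 = 2×3570 + 695
3570 = 5×695 + 95
695 = 7×95 + 30
95 = 3×30 + 5
30 = 6×5 + 0
gcd = 5 and 5 | 21245515, so solutions exist. Divide through by 5: 4421765x ≡ 4249103 (mod 6442317).
Now find 4421765⁻¹ mod 6442317:
6442317 = 1·4421765 + 2020552
4421765 = 2·2020552 + 380661
2020552 = 5·380661 + 117247
380661 = 3·117247 + 28920
117247 = 4·28920 + 1567
28920 = 18·1567 + 714
1567 = 2·714 + 139
714 = 5·139 + 19
139 = 7·19 + 6
19 = 3·6 + 1
6 = 6·1 + 0
Back-substitute:
1 = 19 − 3·6
1 = −3·139 + 22·19
1 = 22·714 − 113·139
1 = −113·1567 + 248·714
1 = 248·28920 − 4577·1567
1 = −4577·117247 + 18556·28920
1 = 18556·380661 − 60245·117247
1 = −60245·2020552 + 319781·380661
1 = 319781·4421765 − 699807·2020552
1 = −699807·6442317 + 1019588·4421765
So 4421765⁻¹ ≡ 1019588 (mod 6442317).
Then x ≡ 1019588·4249103 ≡ 5093404 (mod 6442317); the smallest non-negative solution is x = 5093404.

5093404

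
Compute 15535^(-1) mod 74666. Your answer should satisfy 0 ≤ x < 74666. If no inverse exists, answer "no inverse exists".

gcd(74666, 15535) by repeated division:
74666 = 4·15535 + 12526
15535 = 1·12526 + 3009
12526 = 4·3009 + 490
3009 = 6·490 + 69
490 = 7·69 + 7
69 = 9·7 + 6
7 = 1·6 + 1
6 = 6·1 + 0
Since gcd(15535, 74666) = 1, back-substitute to write 1 as a combination:
1 = 7 − 6
1 = −69 + 10·7
1 = 10·490 − 71·69
1 = −71·3009 + 436·490
1 = 436·12526 − 1815·3009
1 = −1815·15535 + 2251·12526
1 = 2251·74666 − 10819·15535
Thus 15535·(-10819) ≡ 1 (mod 74666); reducing, -10819 mod 74666 = 63847.

63847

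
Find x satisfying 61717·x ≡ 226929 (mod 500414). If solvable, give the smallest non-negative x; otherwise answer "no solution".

First find gcd(61717, 500414):
500414 = 8*61717 + 6678
61717 = 9*6678 + 1615
6678 = 4*1615 + 218
1615 = 7*218 + 89
218 = 2*89 + 40
89 = 2*40 + 9
40 = 4*9 + 4
9 = 2*4 + 1
4 = 4*1 + 0
gcd = 1, so a unique solution mod 500414 exists.
Back-substitute for the Bézout coefficients:
1 = 9 − 2·4
1 = −2·40 + 9·9
1 = 9·89 − 20·40
1 = −20·218 + 49·89
1 = 49·1615 − 363·218
1 = −363·6678 + 1501·1615
1 = 1501·61717 − 13872·6678
1 = −13872·500414 + 112477·61717
So 61717·(112477) ≡ 1 (mod 500414), giving 61717⁻¹ ≡ 112477.
x ≡ 61717⁻¹·226929 ≡ 112477·226929 ≡ 176649 (mod 500414).

176649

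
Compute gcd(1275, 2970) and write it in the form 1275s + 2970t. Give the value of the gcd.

15

Euclidean algorithm:
2970 = 2×1275 + 420
1275 = 3×420 + 15
420 = 28×15 + 0
gcd(1275, 2970) = 15.
Back-substituting:
15 = 1275 − 3·420
15 = −3·2970 + 7·1275
So 15 = (-3)·2970 + (7)·1275.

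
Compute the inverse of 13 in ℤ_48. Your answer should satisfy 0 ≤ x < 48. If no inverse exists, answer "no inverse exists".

Apply the Euclidean algorithm to 48 and 13:
48 = 3·13 + 9
13 = 1·9 + 4
9 = 2·4 + 1
4 = 4·1 + 0
gcd = 1, so the inverse exists. Back-substitute:
1 = 9 − 2·4
1 = −2·13 + 3·9
1 = 3·48 − 11·13
Hence 13⁻¹ ≡ -11 ≡ 37 (mod 48).

37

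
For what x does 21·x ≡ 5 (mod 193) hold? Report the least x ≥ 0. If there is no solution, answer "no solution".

37

First find gcd(21, 193):
193 = 9·21 + 4
21 = 5·4 + 1
4 = 4·1 + 0
gcd = 1, so a unique solution mod 193 exists.
Back-substitute for the Bézout coefficients:
1 = 21 − 5·4
1 = −5·193 + 46·21
So 21·(46) ≡ 1 (mod 193), giving 21⁻¹ ≡ 46.
x ≡ 21⁻¹·5 ≡ 46·5 ≡ 37 (mod 193).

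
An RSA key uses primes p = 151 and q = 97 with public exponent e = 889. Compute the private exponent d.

φ(n) = (p−1)(q−1) = 150·96 = 14400.
Need d with 889·d ≡ 1 (mod 14400). Apply the extended Euclidean algorithm:
14400 = 16×889 + 176
889 = 5×176 + 9
176 = 19×9 + 5
9 = 1×5 + 4
5 = 1×4 + 1
4 = 4×1 + 0
Back-substitute:
1 = 5 − 4
1 = −9 + 2·5
1 = 2·176 − 39·9
1 = −39·889 + 197·176
1 = 197·14400 − 3191·889
So 889·(-3191) ≡ 1 (mod 14400), hence d ≡ -3191 ≡ 11209 (mod 14400).

11209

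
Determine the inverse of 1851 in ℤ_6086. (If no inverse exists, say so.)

gcd(6086, 1851) by repeated division:
6086 = 3×1851 + 533
1851 = 3×533 + 252
533 = 2×252 + 29
252 = 8×29 + 20
29 = 1×20 + 9
20 = 2×9 + 2
9 = 4×2 + 1
2 = 2×1 + 0
gcd = 1, so the inverse exists. Back-substitute:
1 = 9 − 4·2
1 = −4·20 + 9·9
1 = 9·29 − 13·20
1 = −13·252 + 113·29
1 = 113·533 − 239·252
1 = −239·1851 + 830·533
1 = 830·6086 − 2729·1851
Hence 1851⁻¹ ≡ -2729 ≡ 3357 (mod 6086).

3357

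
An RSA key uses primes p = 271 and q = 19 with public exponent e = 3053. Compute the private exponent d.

φ(n) = (p−1)(q−1) = 270·18 = 4860.
Need d with 3053·d ≡ 1 (mod 4860). Apply the extended Euclidean algorithm:
4860 = 1×3053 + 1807
3053 = 1×1807 + 1246
1807 = 1×1246 + 561
1246 = 2×561 + 124
561 = 4×124 + 65
124 = 1×65 + 59
65 = 1×59 + 6
59 = 9×6 + 5
6 = 1×5 + 1
5 = 5×1 + 0
Back-substitute:
1 = 6 − 5
1 = −59 + 10·6
1 = 10·65 − 11·59
1 = −11·124 + 21·65
1 = 21·561 − 95·124
1 = −95·1246 + 211·561
1 = 211·1807 − 306·1246
1 = −306·3053 + 517·1807
1 = 517·4860 − 823·3053
So 3053·(-823) ≡ 1 (mod 4860), hence d ≡ -823 ≡ 4037 (mod 4860).

4037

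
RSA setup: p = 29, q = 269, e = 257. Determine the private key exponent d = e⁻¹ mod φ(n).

φ(n) = (p−1)(q−1) = 28·268 = 7504.
Need d with 257·d ≡ 1 (mod 7504). Apply the extended Euclidean algorithm:
7504 = 29*257 + 51
257 = 5*51 + 2
51 = 25*2 + 1
2 = 2*1 + 0
Back-substitute:
1 = 51 − 25·2
1 = −25·257 + 126·51
1 = 126·7504 − 3679·257
So 257·(-3679) ≡ 1 (mod 7504), hence d ≡ -3679 ≡ 3825 (mod 7504).

3825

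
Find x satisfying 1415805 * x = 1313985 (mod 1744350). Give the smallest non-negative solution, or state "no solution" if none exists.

First find gcd(1415805, 1744350):
1744350 = 1×1415805 + 328545
1415805 = 4×328545 + 101625
328545 = 3×101625 + 23670
101625 = 4×23670 + 6945
23670 = 3×6945 + 2835
6945 = 2×2835 + 1275
2835 = 2×1275 + 285
1275 = 4×285 + 135
285 = 2×135 + 15
135 = 9×15 + 0
gcd = 15 and 15 | 1313985, so solutions exist. Divide through by 15: 94387x ≡ 87599 (mod 116290).
Now find 94387⁻¹ mod 116290:
116290 = 1*94387 + 21903
94387 = 4*21903 + 6775
21903 = 3*6775 + 1578
6775 = 4*1578 + 463
1578 = 3*463 + 189
463 = 2*189 + 85
189 = 2*85 + 19
85 = 4*19 + 9
19 = 2*9 + 1
9 = 9*1 + 0
Back-substitute:
1 = 19 − 2·9
1 = −2·85 + 9·19
1 = 9·189 − 20·85
1 = −20·463 + 49·189
1 = 49·1578 − 167·463
1 = −167·6775 + 717·1578
1 = 717·21903 − 2318·6775
1 = −2318·94387 + 9989·21903
1 = 9989·116290 − 12307·94387
So 94387·(-12307) ≡ 1 (mod 116290), i.e. 94387⁻¹ ≡ 103983.
Then x ≡ 103983·87599 ≡ 43697 (mod 116290); the smallest non-negative solution is x = 43697.

43697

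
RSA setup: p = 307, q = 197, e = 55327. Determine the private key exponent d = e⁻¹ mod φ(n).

φ(n) = (p−1)(q−1) = 306·196 = 59976.
Need d with 55327·d ≡ 1 (mod 59976). Apply the extended Euclidean algorithm:
59976 = 1×55327 + 4649
55327 = 11×4649 + 4188
4649 = 1×4188 + 461
4188 = 9×461 + 39
461 = 11×39 + 32
39 = 1×32 + 7
32 = 4×7 + 4
7 = 1×4 + 3
4 = 1×3 + 1
3 = 3×1 + 0
Back-substitute:
1 = 4 − 3
1 = −7 + 2·4
1 = 2·32 − 9·7
1 = −9·39 + 11·32
1 = 11·461 − 130·39
1 = −130·4188 + 1181·461
1 = 1181·4649 − 1311·4188
1 = −1311·55327 + 15602·4649
1 = 15602·59976 − 16913·55327
So 55327·(-16913) ≡ 1 (mod 59976), hence d ≡ -16913 ≡ 43063 (mod 59976).

43063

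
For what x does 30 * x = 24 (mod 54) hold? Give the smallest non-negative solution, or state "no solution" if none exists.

First find gcd(30, 54):
54 = 1×30 + 24
30 = 1×24 + 6
24 = 4×6 + 0
gcd = 6 and 6 | 24, so solutions exist. Divide through by 6: 5x ≡ 4 (mod 9).
Now find 5⁻¹ mod 9:
9 = 1×5 + 4
5 = 1×4 + 1
4 = 4×1 + 0
Back-substitute:
1 = 5 − 4
1 = −9 + 2·5
So 5⁻¹ ≡ 2 (mod 9).
Then x ≡ 2·4 ≡ 8 (mod 9); the smallest non-negative solution is x = 8.

8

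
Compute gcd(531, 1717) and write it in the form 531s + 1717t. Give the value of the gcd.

1

Apply Euclid's algorithm to 1717 and 531:
1717 = 3*531 + 124
531 = 4*124 + 35
124 = 3*35 + 19
35 = 1*19 + 16
19 = 1*16 + 3
16 = 5*3 + 1
3 = 3*1 + 0
gcd(531, 1717) = 1.
Express as a combination:
1 = 16 − 5·3
1 = −5·19 + 6·16
1 = 6·35 − 11·19
1 = −11·124 + 39·35
1 = 39·531 − 167·124
1 = −167·1717 + 540·531
So 1 = (-167)·1717 + (540)·531.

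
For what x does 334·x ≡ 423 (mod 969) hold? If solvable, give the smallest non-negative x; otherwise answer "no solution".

567

First find gcd(334, 969):
969 = 2*334 + 301
334 = 1*301 + 33
301 = 9*33 + 4
33 = 8*4 + 1
4 = 4*1 + 0
gcd = 1, so a unique solution mod 969 exists.
Back-substitute for the Bézout coefficients:
1 = 33 − 8·4
1 = −8·301 + 73·33
1 = 73·334 − 81·301
1 = −81·969 + 235·334
So 334·(235) ≡ 1 (mod 969), giving 334⁻¹ ≡ 235.
x ≡ 334⁻¹·423 ≡ 235·423 ≡ 567 (mod 969).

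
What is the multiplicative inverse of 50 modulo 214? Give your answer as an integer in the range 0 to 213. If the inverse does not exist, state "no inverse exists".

Compute gcd(50, 214):
214 = 4×50 + 14
50 = 3×14 + 8
14 = 1×8 + 6
8 = 1×6 + 2
6 = 3×2 + 0
gcd(50, 214) = 2 ≠ 1, so 50 has no multiplicative inverse modulo 214.

no inverse exists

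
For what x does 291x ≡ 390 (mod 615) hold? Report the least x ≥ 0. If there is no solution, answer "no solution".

200

First find gcd(291, 615):
615 = 2·291 + 33
291 = 8·33 + 27
33 = 1·27 + 6
27 = 4·6 + 3
6 = 2·3 + 0
gcd = 3 and 3 | 390, so solutions exist. Divide through by 3: 97x ≡ 130 (mod 205).
Now find 97⁻¹ mod 205:
205 = 2·97 + 11
97 = 8·11 + 9
11 = 1·9 + 2
9 = 4·2 + 1
2 = 2·1 + 0
Back-substitute:
1 = 9 − 4·2
1 = −4·11 + 5·9
1 = 5·97 − 44·11
1 = −44·205 + 93·97
So 97⁻¹ ≡ 93 (mod 205).
Then x ≡ 93·130 ≡ 200 (mod 205); the smallest non-negative solution is x = 200.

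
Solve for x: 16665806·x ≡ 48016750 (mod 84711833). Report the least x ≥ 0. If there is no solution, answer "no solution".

First find gcd(16665806, 84711833):
84711833 = 5*16665806 + 1382803
16665806 = 12*1382803 + 72170
1382803 = 19*72170 + 11573
72170 = 6*11573 + 2732
11573 = 4*2732 + 645
2732 = 4*645 + 152
645 = 4*152 + 37
152 = 4*37 + 4
37 = 9*4 + 1
4 = 4*1 + 0
gcd = 1, so a unique solution mod 84711833 exists.
Back-substitute for the Bézout coefficients:
1 = 37 − 9·4
1 = −9·152 + 37·37
1 = 37·645 − 157·152
1 = −157·2732 + 665·645
1 = 665·11573 − 2817·2732
1 = −2817·72170 + 17567·11573
1 = 17567·1382803 − 336590·72170
1 = −336590·16665806 + 4056647·1382803
1 = 4056647·84711833 − 20619825·16665806
So 16665806·(-20619825) ≡ 1 (mod 84711833), giving 16665806⁻¹ ≡ 64092008.
x ≡ 16665806⁻¹·48016750 ≡ 64092008·48016750 ≡ 12752642 (mod 84711833).

12752642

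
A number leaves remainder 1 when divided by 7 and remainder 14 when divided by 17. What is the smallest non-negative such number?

Write x = 1 + 7·k. Then 7·k ≡ 14 − 1 ≡ 13 (mod 17).
Need 7⁻¹ mod 17. Extended Euclid on (17, 7):
17 = 2*7 + 3
7 = 2*3 + 1
3 = 3*1 + 0
Back-substitute:
1 = 7 − 2·3
1 = −2·17 + 5·7
7⁻¹ ≡ 5 (mod 17), so k ≡ 5·13 ≡ 14 (mod 17).
x = 1 + 7·14 = 99.

99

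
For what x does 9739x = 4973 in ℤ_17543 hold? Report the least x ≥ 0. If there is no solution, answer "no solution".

123

First find gcd(9739, 17543):
17543 = 1·9739 + 7804
9739 = 1·7804 + 1935
7804 = 4·1935 + 64
1935 = 30·64 + 15
64 = 4·15 + 4
15 = 3·4 + 3
4 = 1·3 + 1
3 = 3·1 + 0
gcd = 1, so a unique solution mod 17543 exists.
Back-substitute for the Bézout coefficients:
1 = 4 − 3
1 = −15 + 4·4
1 = 4·64 − 17·15
1 = −17·1935 + 514·64
1 = 514·7804 − 2073·1935
1 = −2073·9739 + 2587·7804
1 = 2587·17543 − 4660·9739
So 9739·(-4660) ≡ 1 (mod 17543), giving 9739⁻¹ ≡ 12883.
x ≡ 9739⁻¹·4973 ≡ 12883·4973 ≡ 123 (mod 17543).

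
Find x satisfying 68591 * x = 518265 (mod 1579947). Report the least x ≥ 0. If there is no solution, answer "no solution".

652017

First find gcd(68591, 1579947):
1579947 = 23×68591 + 2354
68591 = 29×2354 + 325
2354 = 7×325 + 79
325 = 4×79 + 9
79 = 8×9 + 7
9 = 1×7 + 2
7 = 3×2 + 1
2 = 2×1 + 0
gcd = 1, so a unique solution mod 1579947 exists.
Back-substitute for the Bézout coefficients:
1 = 7 − 3·2
1 = −3·9 + 4·7
1 = 4·79 − 35·9
1 = −35·325 + 144·79
1 = 144·2354 − 1043·325
1 = −1043·68591 + 30391·2354
1 = 30391·1579947 − 700036·68591
So 68591·(-700036) ≡ 1 (mod 1579947), giving 68591⁻¹ ≡ 879911.
x ≡ 68591⁻¹·518265 ≡ 879911·518265 ≡ 652017 (mod 1579947).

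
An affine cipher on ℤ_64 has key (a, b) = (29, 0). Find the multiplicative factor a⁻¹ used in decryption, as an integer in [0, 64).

Run Euclid on (64, 29):
64 = 2×29 + 6
29 = 4×6 + 5
6 = 1×5 + 1
5 = 5×1 + 0
gcd = 1, so the inverse exists. Back-substitute:
1 = 6 − 5
1 = −29 + 5·6
1 = 5·64 − 11·29
Hence 29⁻¹ ≡ -11 ≡ 53 (mod 64).

53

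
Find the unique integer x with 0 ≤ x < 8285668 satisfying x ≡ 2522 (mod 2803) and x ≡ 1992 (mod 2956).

3315668

Write x = 2522 + 2803·k. Then 2803·k ≡ 1992 − 2522 ≡ 2426 (mod 2956).
Need 2803⁻¹ mod 2956. Extended Euclid on (2956, 2803):
2956 = 1*2803 + 153
2803 = 18*153 + 49
153 = 3*49 + 6
49 = 8*6 + 1
6 = 6*1 + 0
Back-substitute:
1 = 49 − 8·6
1 = −8·153 + 25·49
1 = 25·2803 − 458·153
1 = −458·2956 + 483·2803
2803⁻¹ ≡ 483 (mod 2956), so k ≡ 483·2426 ≡ 1182 (mod 2956).
x = 2522 + 2803·1182 = 3315668.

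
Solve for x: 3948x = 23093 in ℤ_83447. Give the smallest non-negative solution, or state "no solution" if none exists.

1887

First find gcd(3948, 83447):
83447 = 21·3948 + 539
3948 = 7·539 + 175
539 = 3·175 + 14
175 = 12·14 + 7
14 = 2·7 + 0
gcd = 7 and 7 | 23093, so solutions exist. Divide through by 7: 564x ≡ 3299 (mod 11921).
Now find 564⁻¹ mod 11921:
11921 = 21×564 + 77
564 = 7×77 + 25
77 = 3×25 + 2
25 = 12×2 + 1
2 = 2×1 + 0
Back-substitute:
1 = 25 − 12·2
1 = −12·77 + 37·25
1 = 37·564 − 271·77
1 = −271·11921 + 5728·564
So 564⁻¹ ≡ 5728 (mod 11921).
Then x ≡ 5728·3299 ≡ 1887 (mod 11921); the smallest non-negative solution is x = 1887.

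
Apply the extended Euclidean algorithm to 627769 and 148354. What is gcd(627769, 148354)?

1

Euclidean algorithm:
627769 = 4·148354 + 34353
148354 = 4·34353 + 10942
34353 = 3·10942 + 1527
10942 = 7·1527 + 253
1527 = 6·253 + 9
253 = 28·9 + 1
9 = 9·1 + 0
gcd(627769, 148354) = 1.
Express as a combination:
1 = 253 − 28·9
1 = −28·1527 + 169·253
1 = 169·10942 − 1211·1527
1 = −1211·34353 + 3802·10942
1 = 3802·148354 − 16419·34353
1 = −16419·627769 + 69478·148354
So 1 = (-16419)·627769 + (69478)·148354.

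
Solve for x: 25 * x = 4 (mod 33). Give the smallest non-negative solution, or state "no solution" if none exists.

First find gcd(25, 33):
33 = 1·25 + 8
25 = 3·8 + 1
8 = 8·1 + 0
gcd = 1, so a unique solution mod 33 exists.
Back-substitute for the Bézout coefficients:
1 = 25 − 3·8
1 = −3·33 + 4·25
So 25·(4) ≡ 1 (mod 33), giving 25⁻¹ ≡ 4.
x ≡ 25⁻¹·4 ≡ 4·4 ≡ 16 (mod 33).

16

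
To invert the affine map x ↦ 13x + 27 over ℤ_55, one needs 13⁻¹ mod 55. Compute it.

17

Apply the Euclidean algorithm to 55 and 13:
55 = 4·13 + 3
13 = 4·3 + 1
3 = 3·1 + 0
gcd = 1, so the inverse exists. Back-substitute:
1 = 13 − 4·3
1 = −4·55 + 17·13
So 13·17 ≡ 1 (mod 55).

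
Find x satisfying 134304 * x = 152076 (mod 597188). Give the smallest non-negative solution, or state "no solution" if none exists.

100195

First find gcd(134304, 597188):
597188 = 4*134304 + 59972
134304 = 2*59972 + 14360
59972 = 4*14360 + 2532
14360 = 5*2532 + 1700
2532 = 1*1700 + 832
1700 = 2*832 + 36
832 = 23*36 + 4
36 = 9*4 + 0
gcd = 4 and 4 | 152076, so solutions exist. Divide through by 4: 33576x ≡ 38019 (mod 149297).
Now find 33576⁻¹ mod 149297:
149297 = 4·33576 + 14993
33576 = 2·14993 + 3590
14993 = 4·3590 + 633
3590 = 5·633 + 425
633 = 1·425 + 208
425 = 2·208 + 9
208 = 23·9 + 1
9 = 9·1 + 0
Back-substitute:
1 = 208 − 23·9
1 = −23·425 + 47·208
1 = 47·633 − 70·425
1 = −70·3590 + 397·633
1 = 397·14993 − 1658·3590
1 = −1658·33576 + 3713·14993
1 = 3713·149297 − 16510·33576
So 33576·(-16510) ≡ 1 (mod 149297), i.e. 33576⁻¹ ≡ 132787.
Then x ≡ 132787·38019 ≡ 100195 (mod 149297); the smallest non-negative solution is x = 100195.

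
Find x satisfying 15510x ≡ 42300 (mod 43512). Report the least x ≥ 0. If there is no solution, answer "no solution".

662

First find gcd(15510, 43512):
43512 = 2*15510 + 12492
15510 = 1*12492 + 3018
12492 = 4*3018 + 420
3018 = 7*420 + 78
420 = 5*78 + 30
78 = 2*30 + 18
30 = 1*18 + 12
18 = 1*12 + 6
12 = 2*6 + 0
gcd = 6 and 6 | 42300, so solutions exist. Divide through by 6: 2585x ≡ 7050 (mod 7252).
Now find 2585⁻¹ mod 7252:
7252 = 2·2585 + 2082
2585 = 1·2082 + 503
2082 = 4·503 + 70
503 = 7·70 + 13
70 = 5·13 + 5
13 = 2·5 + 3
5 = 1·3 + 2
3 = 1·2 + 1
2 = 2·1 + 0
Back-substitute:
1 = 3 − 2
1 = −5 + 2·3
1 = 2·13 − 5·5
1 = −5·70 + 27·13
1 = 27·503 − 194·70
1 = −194·2082 + 803·503
1 = 803·2585 − 997·2082
1 = −997·7252 + 2797·2585
So 2585⁻¹ ≡ 2797 (mod 7252).
Then x ≡ 2797·7050 ≡ 662 (mod 7252); the smallest non-negative solution is x = 662.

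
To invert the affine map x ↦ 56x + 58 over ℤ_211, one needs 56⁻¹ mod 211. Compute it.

49

gcd(211, 56) by repeated division:
211 = 3*56 + 43
56 = 1*43 + 13
43 = 3*13 + 4
13 = 3*4 + 1
4 = 4*1 + 0
Since gcd(56, 211) = 1, back-substitute to write 1 as a combination:
1 = 13 − 3·4
1 = −3·43 + 10·13
1 = 10·56 − 13·43
1 = −13·211 + 49·56
So 56·49 ≡ 1 (mod 211).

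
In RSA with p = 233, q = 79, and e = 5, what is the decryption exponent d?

φ(n) = (p−1)(q−1) = 232·78 = 18096.
Need d with 5·d ≡ 1 (mod 18096). Apply the extended Euclidean algorithm:
18096 = 3619·5 + 1
5 = 5·1 + 0
Back-substitute:
1 = 18096 − 3619·5
So 5·(-3619) ≡ 1 (mod 18096), hence d ≡ -3619 ≡ 14477 (mod 18096).

14477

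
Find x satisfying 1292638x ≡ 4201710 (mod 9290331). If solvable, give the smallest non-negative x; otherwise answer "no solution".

First find gcd(1292638, 9290331):
9290331 = 7×1292638 + 241865
1292638 = 5×241865 + 83313
241865 = 2×83313 + 75239
83313 = 1×75239 + 8074
75239 = 9×8074 + 2573
8074 = 3×2573 + 355
2573 = 7×355 + 88
355 = 4×88 + 3
88 = 29×3 + 1
3 = 3×1 + 0
gcd = 1, so a unique solution mod 9290331 exists.
Back-substitute for the Bézout coefficients:
1 = 88 − 29·3
1 = −29·355 + 117·88
1 = 117·2573 − 848·355
1 = −848·8074 + 2661·2573
1 = 2661·75239 − 24797·8074
1 = −24797·83313 + 27458·75239
1 = 27458·241865 − 79713·83313
1 = −79713·1292638 + 426023·241865
1 = 426023·9290331 − 3061874·1292638
So 1292638·(-3061874) ≡ 1 (mod 9290331), giving 1292638⁻¹ ≡ 6228457.
x ≡ 1292638⁻¹·4201710 ≡ 6228457·4201710 ≡ 4409295 (mod 9290331).

4409295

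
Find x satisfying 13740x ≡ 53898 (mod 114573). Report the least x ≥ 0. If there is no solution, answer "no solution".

First find gcd(13740, 114573):
114573 = 8·13740 + 4653
13740 = 2·4653 + 4434
4653 = 1·4434 + 219
4434 = 20·219 + 54
219 = 4·54 + 3
54 = 18·3 + 0
gcd = 3 and 3 | 53898, so solutions exist. Divide through by 3: 4580x ≡ 17966 (mod 38191).
Now find 4580⁻¹ mod 38191:
38191 = 8·4580 + 1551
4580 = 2·1551 + 1478
1551 = 1·1478 + 73
1478 = 20·73 + 18
73 = 4·18 + 1
18 = 18·1 + 0
Back-substitute:
1 = 73 − 4·18
1 = −4·1478 + 81·73
1 = 81·1551 − 85·1478
1 = −85·4580 + 251·1551
1 = 251·38191 − 2093·4580
So 4580·(-2093) ≡ 1 (mod 38191), i.e. 4580⁻¹ ≡ 36098.
Then x ≡ 36098·17966 ≡ 15297 (mod 38191); the smallest non-negative solution is x = 15297.

15297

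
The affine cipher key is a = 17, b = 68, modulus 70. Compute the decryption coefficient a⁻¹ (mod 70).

gcd(70, 17) by repeated division:
70 = 4×17 + 2
17 = 8×2 + 1
2 = 2×1 + 0
Since gcd(17, 70) = 1, back-substitute to write 1 as a combination:
1 = 17 − 8·2
1 = −8·70 + 33·17
So 17·33 ≡ 1 (mod 70).

33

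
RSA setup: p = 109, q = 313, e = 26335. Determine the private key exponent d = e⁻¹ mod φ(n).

φ(n) = (p−1)(q−1) = 108·312 = 33696.
Need d with 26335·d ≡ 1 (mod 33696). Apply the extended Euclidean algorithm:
33696 = 1·26335 + 7361
26335 = 3·7361 + 4252
7361 = 1·4252 + 3109
4252 = 1·3109 + 1143
3109 = 2·1143 + 823
1143 = 1·823 + 320
823 = 2·320 + 183
320 = 1·183 + 137
183 = 1·137 + 46
137 = 2·46 + 45
46 = 1·45 + 1
45 = 45·1 + 0
Back-substitute:
1 = 46 − 45
1 = −137 + 3·46
1 = 3·183 − 4·137
1 = −4·320 + 7·183
1 = 7·823 − 18·320
1 = −18·1143 + 25·823
1 = 25·3109 − 68·1143
1 = −68·4252 + 93·3109
1 = 93·7361 − 161·4252
1 = −161·26335 + 576·7361
1 = 576·33696 − 737·26335
So 26335·(-737) ≡ 1 (mod 33696), hence d ≡ -737 ≡ 32959 (mod 33696).

32959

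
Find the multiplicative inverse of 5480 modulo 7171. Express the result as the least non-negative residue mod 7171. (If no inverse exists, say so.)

5691

Extended Euclidean algorithm:
7171 = 1·5480 + 1691
5480 = 3·1691 + 407
1691 = 4·407 + 63
407 = 6·63 + 29
63 = 2·29 + 5
29 = 5·5 + 4
5 = 1·4 + 1
4 = 4·1 + 0
Since gcd(5480, 7171) = 1, back-substitute to write 1 as a combination:
1 = 5 − 4
1 = −29 + 6·5
1 = 6·63 − 13·29
1 = −13·407 + 84·63
1 = 84·1691 − 349·407
1 = −349·5480 + 1131·1691
1 = 1131·7171 − 1480·5480
So 5480·(-1480) ≡ 1 (mod 7171), and -1480 ≡ 5691 (mod 7171).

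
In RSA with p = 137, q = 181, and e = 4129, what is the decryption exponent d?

9409

φ(n) = (p−1)(q−1) = 136·180 = 24480.
Need d with 4129·d ≡ 1 (mod 24480). Apply the extended Euclidean algorithm:
24480 = 5*4129 + 3835
4129 = 1*3835 + 294
3835 = 13*294 + 13
294 = 22*13 + 8
13 = 1*8 + 5
8 = 1*5 + 3
5 = 1*3 + 2
3 = 1*2 + 1
2 = 2*1 + 0
Back-substitute:
1 = 3 − 2
1 = −5 + 2·3
1 = 2·8 − 3·5
1 = −3·13 + 5·8
1 = 5·294 − 113·13
1 = −113·3835 + 1474·294
1 = 1474·4129 − 1587·3835
1 = −1587·24480 + 9409·4129
So 4129·9409 ≡ 1 (mod 24480), hence d = 9409.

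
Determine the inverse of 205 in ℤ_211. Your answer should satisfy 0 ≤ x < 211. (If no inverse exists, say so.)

gcd(211, 205) by repeated division:
211 = 1×205 + 6
205 = 34×6 + 1
6 = 6×1 + 0
gcd = 1, so the inverse exists. Back-substitute:
1 = 205 − 34·6
1 = −34·211 + 35·205
So 205·35 ≡ 1 (mod 211).

35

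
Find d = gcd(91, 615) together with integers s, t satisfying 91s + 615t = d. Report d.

Apply Euclid's algorithm to 615 and 91:
615 = 6*91 + 69
91 = 1*69 + 22
69 = 3*22 + 3
22 = 7*3 + 1
3 = 3*1 + 0
gcd(91, 615) = 1.
Express as a combination:
1 = 22 − 7·3
1 = −7·69 + 22·22
1 = 22·91 − 29·69
1 = −29·615 + 196·91
So 1 = (-29)·615 + (196)·91.

1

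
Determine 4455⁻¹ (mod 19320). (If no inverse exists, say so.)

Euclidean algorithm on 19320, 4455:
19320 = 4·4455 + 1500
4455 = 2·1500 + 1455
1500 = 1·1455 + 45
1455 = 32·45 + 15
45 = 3·15 + 0
gcd(4455, 19320) = 15 ≠ 1, so 4455 has no multiplicative inverse modulo 19320.

no inverse exists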